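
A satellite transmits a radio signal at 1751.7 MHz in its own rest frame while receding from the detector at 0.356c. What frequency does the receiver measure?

1207.2 MHz

Relativistic Doppler for frequency: f' = f₀ · √((1 − β)/(1 + β)).
f' = 1751.7 × √(0.6440/1.3560) = 1751.7 × 0.68915 ≈ 1207.2 MHz.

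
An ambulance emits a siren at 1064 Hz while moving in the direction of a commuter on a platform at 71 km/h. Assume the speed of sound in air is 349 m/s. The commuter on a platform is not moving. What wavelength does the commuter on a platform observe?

71 km/h = 19.72 m/s.
With the source moving toward a stationary observer, f' = f · v/(v − v_s).
f' = 1064 × 349/(349 − 19.72) ≈ 1128 Hz.
λ' = v/f' = 349/1127.73 ≈ 30.9 cm.

30.9 cm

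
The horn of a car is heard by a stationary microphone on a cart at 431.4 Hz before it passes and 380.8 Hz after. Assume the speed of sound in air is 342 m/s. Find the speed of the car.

f₁/f₂ = (v + v_s)/(v − v_s), so v_s = v · (f₁ − f₂)/(f₁ + f₂).
v_s = 342 × (431.4 − 380.8)/(431.4 + 380.8) = 342 × 50.6/812.2 ≈ 21.3 m/s.

21.3 m/s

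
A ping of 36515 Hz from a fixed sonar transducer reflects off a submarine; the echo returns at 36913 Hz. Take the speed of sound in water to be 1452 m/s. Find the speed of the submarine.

Double Doppler shift off a moving reflector: f₂ = f₀ · (v + u)/(v − u) (u > 0 toward emitter).
Rearranging, u = v · (f₂ − f₀)/(f₂ + f₀) = 1452 × 398/73428 ≈ 7.9 m/s.
So the submarine is moving at 7.9 m/s toward the emitter.

7.9 m/s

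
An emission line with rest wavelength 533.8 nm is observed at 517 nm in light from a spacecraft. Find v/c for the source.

0.032c

λ'/λ₀ = 0.9685 < 1 (blueshift), so the source is approaching.
λ'/λ₀ = √((1 − β)/(1 + β)) for an approaching source ⇒ β = (1 − r²)/(1 + r²) with r = λ'/λ₀.
β = (1 − 0.9380)/(1 + 0.9380) ≈ 0.032.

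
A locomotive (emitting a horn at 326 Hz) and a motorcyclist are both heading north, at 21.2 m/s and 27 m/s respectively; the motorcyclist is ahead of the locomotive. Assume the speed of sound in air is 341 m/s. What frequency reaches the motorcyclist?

320 Hz

The motorcyclist is ahead, so the locomotive is moving toward it while the motorcyclist is moving away from the locomotive.
With source approaching and observer receding, f' = f · (v − v_o)/(v − v_s).
f' = 326 × (341 − 27)/(341 − 21.2) = 326 × 314/319.8 ≈ 320 Hz.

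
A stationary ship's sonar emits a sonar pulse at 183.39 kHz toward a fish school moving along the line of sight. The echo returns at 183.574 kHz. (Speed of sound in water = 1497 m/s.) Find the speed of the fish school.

0.75 m/s

Double Doppler shift off a moving reflector: f₂ = f₀ · (v + u)/(v − u) (u > 0 toward emitter).
Rearranging, u = v · (f₂ − f₀)/(f₂ + f₀) = 1497 × 0.184/366.964 ≈ 0.75 m/s.
So the fish school is moving at 0.75 m/s toward the emitter.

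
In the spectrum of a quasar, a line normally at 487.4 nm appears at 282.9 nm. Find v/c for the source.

0.496

λ'/λ₀ = 0.5804 < 1 (blueshift), so the source is approaching.
λ'/λ₀ = √((1 − β)/(1 + β)) for an approaching source ⇒ β = (1 − r²)/(1 + r²) with r = λ'/λ₀.
β = (1 − 0.3369)/(1 + 0.3369) ≈ 0.496.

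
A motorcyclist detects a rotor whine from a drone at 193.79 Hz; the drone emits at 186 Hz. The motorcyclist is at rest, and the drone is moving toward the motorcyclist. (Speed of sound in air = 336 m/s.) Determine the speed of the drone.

f' = f · v/(v − v_s) ⇒ v_s = v · |1 − f/f'|.
v_s = 336 × |1 − 186/193.79| = 336 × 0.0402 ≈ 13.5 m/s.

13.5 m/s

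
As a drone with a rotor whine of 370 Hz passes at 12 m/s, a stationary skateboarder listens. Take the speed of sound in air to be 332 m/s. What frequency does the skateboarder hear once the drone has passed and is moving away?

Receding: f₂ = f · v/(v + v_s) = 370 × 332/344 ≈ 357 Hz.

357 Hz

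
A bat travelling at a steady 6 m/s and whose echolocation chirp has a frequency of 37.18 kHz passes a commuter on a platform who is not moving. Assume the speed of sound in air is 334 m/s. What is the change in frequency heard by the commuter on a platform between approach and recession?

Approaching: f₁ = f · v/(v − v_s) = 37.18 × 334/328 ≈ 37.86 kHz.
Receding: f₂ = f · v/(v + v_s) = 37.18 × 334/340 ≈ 36.52 kHz.
Drop: f₁ − f₂ = 2f·v·v_s/(v² − v_s²) = 2 × 37.18 × 334 × 6/(334² − 6²) ≈ 1.34 kHz.

1.34 kHz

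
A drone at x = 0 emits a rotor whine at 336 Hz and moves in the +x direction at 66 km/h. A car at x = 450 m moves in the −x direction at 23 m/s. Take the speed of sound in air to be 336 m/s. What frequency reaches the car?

66 km/h = 18.33 m/s.
The observer lies on the +x side, so the source is heading toward the observer and the observer is heading toward the source.
General Doppler shift: f' = f · (v + v_o)/(v − v_s).
f' = 336 × (336 + 23)/(336 − 18.33) = 336 × 359/317.67 ≈ 380 Hz.

380 Hz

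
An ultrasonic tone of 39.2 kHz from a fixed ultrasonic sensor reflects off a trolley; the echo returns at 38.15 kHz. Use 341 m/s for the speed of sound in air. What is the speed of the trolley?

Double Doppler shift off a moving reflector: f₂ = f₀ · (v + u)/(v − u) (u > 0 toward emitter).
Rearranging, u = v · (f₂ − f₀)/(f₂ + f₀) = 341 × -1.05/77.35 ≈ -4.6 m/s.
So the trolley is moving at 4.6 m/s away from the emitter.

4.6 m/s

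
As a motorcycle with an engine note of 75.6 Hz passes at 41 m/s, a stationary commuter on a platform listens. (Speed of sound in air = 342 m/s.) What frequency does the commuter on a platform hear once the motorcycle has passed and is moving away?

Receding: f₂ = f · v/(v + v_s) = 75.6 × 342/383 ≈ 68 Hz.

68 Hz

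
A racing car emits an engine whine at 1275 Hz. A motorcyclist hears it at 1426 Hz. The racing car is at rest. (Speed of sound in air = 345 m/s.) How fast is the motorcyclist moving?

41 m/s

f' > f, so the motorcyclist is approaching.
f' = f · (v + v_o)/v ⇒ v_o = v · |f'/f − 1|.
v_o = 345 × |1426/1275 − 1| = 345 × 0.1184 ≈ 41 m/s.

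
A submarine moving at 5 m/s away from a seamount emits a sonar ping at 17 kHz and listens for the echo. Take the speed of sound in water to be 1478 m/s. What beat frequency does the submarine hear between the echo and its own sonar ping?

The seamount receives the sound from a moving source: f₁ = f₀ · v/(v + v_e) = 17 × 1478/1483 ≈ 16.9427 kHz.
On the return leg the submarine is a moving observer: f₂ = f₁ · (v − v_e)/v = 16.9427 × 1473/1478 ≈ 16.8854 kHz.
Beat against the emitted tone (with f₀ = 17000 Hz): |f₂ − f₀| = 2v_e·f₀/(v + v_e) = 2 × 5 × 17000/1483 ≈ 115 Hz.

115 Hz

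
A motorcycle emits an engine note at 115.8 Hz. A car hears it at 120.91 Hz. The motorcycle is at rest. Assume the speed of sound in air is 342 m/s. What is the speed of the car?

15.1 m/s

f' > f, so the car is approaching.
f' = f · (v + v_o)/v ⇒ v_o = v · |f'/f − 1|.
v_o = 342 × |120.91/115.8 − 1| = 342 × 0.04413 ≈ 15.1 m/s.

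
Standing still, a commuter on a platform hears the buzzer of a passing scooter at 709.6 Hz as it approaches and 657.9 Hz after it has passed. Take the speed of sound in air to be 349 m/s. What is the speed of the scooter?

13.2 m/s

f₁/f₂ = (v + v_s)/(v − v_s), so v_s = v · (f₁ − f₂)/(f₁ + f₂).
v_s = 349 × (709.6 − 657.9)/(709.6 + 657.9) = 349 × 51.7/1367.5 ≈ 13.2 m/s.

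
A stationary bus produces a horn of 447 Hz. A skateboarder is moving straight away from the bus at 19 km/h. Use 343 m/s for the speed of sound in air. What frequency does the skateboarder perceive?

440 Hz

19 km/h = 5.278 m/s.
Only the observer moves, away from the source, so f' = f · (v − v_o)/v.
f' = 447 × (343 − 5.278)/343 = 447 × 337.72/343 ≈ 440 Hz.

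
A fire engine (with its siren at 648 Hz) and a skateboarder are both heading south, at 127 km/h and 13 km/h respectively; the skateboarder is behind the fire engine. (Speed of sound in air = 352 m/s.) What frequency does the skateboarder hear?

595 Hz

127 km/h = 35.28 m/s; 13 km/h = 3.611 m/s.
The skateboarder is behind, so the fire engine is moving away from it while the skateboarder is moving toward the fire engine.
General Doppler shift: f' = f · (v + v_o)/(v + v_s).
f' = 648 × (352 + 3.611)/(352 + 35.28) = 648 × 355.61/387.28 ≈ 595 Hz.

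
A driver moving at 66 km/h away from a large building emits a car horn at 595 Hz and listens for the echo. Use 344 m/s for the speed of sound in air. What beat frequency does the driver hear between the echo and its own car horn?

60 Hz

66 km/h = 18.33 m/s.
The large building receives the sound from a moving source: f₁ = f₀ · v/(v + v_e) = 595 × 344/362.33 ≈ 564.9 Hz.
On the return leg the driver is a moving observer: f₂ = f₁ · (v − v_e)/v = 564.9 × 325.67/344 ≈ 534.8 Hz.
Beat against the emitted tone: |f₂ − f₀| = 2v_e·f₀/(v + v_e) = 2 × 18.33 × 595/362.33 ≈ 60 Hz.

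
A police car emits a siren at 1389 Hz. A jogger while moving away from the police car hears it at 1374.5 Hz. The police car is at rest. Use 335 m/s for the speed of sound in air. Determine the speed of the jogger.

f' = f · (v − v_o)/v ⇒ v_o = v · |f'/f − 1|.
v_o = 335 × |1374.5/1389 − 1| = 335 × 0.01044 ≈ 3.5 m/s.

3.5 m/s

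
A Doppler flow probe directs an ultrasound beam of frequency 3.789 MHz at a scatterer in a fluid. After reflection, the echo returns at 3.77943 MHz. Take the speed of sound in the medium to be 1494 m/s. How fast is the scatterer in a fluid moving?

1.89 m/s

Double Doppler shift off a moving reflector: f₂ = f₀ · (v + u)/(v − u) (u > 0 toward emitter).
Rearranging, u = v · (f₂ − f₀)/(f₂ + f₀) = 1494 × -0.00957/7.56843 ≈ -1.89 m/s.
So the scatterer in a fluid is moving at 1.89 m/s away from the emitter.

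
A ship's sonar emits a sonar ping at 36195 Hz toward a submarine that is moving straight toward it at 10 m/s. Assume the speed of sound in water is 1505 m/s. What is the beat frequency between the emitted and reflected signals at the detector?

At the submarine (a moving observer), f₁ = f₀ · (v + u)/v = 36195 × 1515/1505 ≈ 36435 Hz.
The reflection then acts as a moving source: f₂ = f₁ · v/(v − u) ≈ 36679 Hz.
Equivalently f₂ = f₀ · (v + u)/(v − u).
Beat frequency: |f₂ − f₀| = 2u·f₀/(v − u) = 2 × 10 × 36195/1495 ≈ 484 Hz.

484 Hz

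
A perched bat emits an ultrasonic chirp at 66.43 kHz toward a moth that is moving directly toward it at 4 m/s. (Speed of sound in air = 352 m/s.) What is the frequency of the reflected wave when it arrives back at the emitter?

68.0 kHz

The moth first receives the wave as a moving observer: f₁ = f₀ · (v + u)/v = 66.43 × (352 + 4)/352 ≈ 67.2 kHz.
On reflection it acts as a source moving toward the stationary detector: f₂ = f₁ · v/(v − u) = 67.2 × 352/348 ≈ 68.0 kHz.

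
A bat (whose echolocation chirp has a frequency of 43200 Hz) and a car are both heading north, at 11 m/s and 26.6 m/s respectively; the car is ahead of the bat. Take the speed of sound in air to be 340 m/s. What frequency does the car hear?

The car is ahead, so the bat is moving toward it while the car is moving away from the bat.
With source approaching and observer receding, f' = f · (v − v_o)/(v − v_s).
f' = 43200 × (340 − 26.6)/(340 − 11) = 43200 × 313.4/329 ≈ 41152 Hz.

41152 Hz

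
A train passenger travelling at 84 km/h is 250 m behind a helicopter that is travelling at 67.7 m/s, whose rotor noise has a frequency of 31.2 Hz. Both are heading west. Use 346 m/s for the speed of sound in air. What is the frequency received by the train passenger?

84 km/h = 23.33 m/s.
The train passenger is behind, so the helicopter is moving away from it while the train passenger is moving toward the helicopter.
General Doppler shift: f' = f · (v + v_o)/(v + v_s).
f' = 31.2 × (346 + 23.33)/(346 + 67.7) = 31.2 × 369.33/413.7 ≈ 27.9 Hz.

27.9 Hz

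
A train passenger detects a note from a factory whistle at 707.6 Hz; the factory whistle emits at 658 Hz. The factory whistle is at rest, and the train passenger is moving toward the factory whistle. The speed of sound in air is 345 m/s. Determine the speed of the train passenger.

26 m/s

f' = f · (v + v_o)/v ⇒ v_o = v · |f'/f − 1|.
v_o = 345 × |707.6/658 − 1| = 345 × 0.07538 ≈ 26 m/s.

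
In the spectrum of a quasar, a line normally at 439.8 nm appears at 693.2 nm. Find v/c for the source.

λ'/λ₀ = 1.5762 > 1 (redshift), so the source is receding.
λ'/λ₀ = √((1 + β)/(1 − β)) for a receding source ⇒ β = (r² − 1)/(r² + 1) with r = λ'/λ₀.
β = (2.4843 − 1)/(2.4843 + 1) ≈ 0.426.

0.426c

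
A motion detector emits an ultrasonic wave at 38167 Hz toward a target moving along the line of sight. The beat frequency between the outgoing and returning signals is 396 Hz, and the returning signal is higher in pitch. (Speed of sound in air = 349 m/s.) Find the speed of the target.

1.80 m/s

Double Doppler shift off a moving reflector: f₂ = f₀ · (v + u)/(v − u) (u > 0 toward emitter).
Returning signal is higher, so f₂ = f₀ + Δf = 38167 + 396 = 38563 Hz.
Rearranging, u = v · (f₂ − f₀)/(f₂ + f₀) = 349 × 396/76730 ≈ 1.80 m/s.
So the target is moving at 1.80 m/s toward the emitter.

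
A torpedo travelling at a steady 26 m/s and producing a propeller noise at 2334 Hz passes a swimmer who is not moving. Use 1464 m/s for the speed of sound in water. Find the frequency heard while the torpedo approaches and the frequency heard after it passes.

2376 Hz approaching; 2293 Hz receding

Approaching: f₁ = f · v/(v − v_s) = 2334 × 1464/1438 ≈ 2376 Hz.
Receding: f₂ = f · v/(v + v_s) = 2334 × 1464/1490 ≈ 2293 Hz.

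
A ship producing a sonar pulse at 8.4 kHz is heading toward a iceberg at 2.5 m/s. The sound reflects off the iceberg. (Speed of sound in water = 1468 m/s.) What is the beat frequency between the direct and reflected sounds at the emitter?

28.7 Hz

The iceberg receives the sound from a moving source: f₁ = f₀ · v/(v − v_e) = 8.4 × 1468/1465.5 ≈ 8.4143 kHz.
On the return leg the ship is a moving observer: f₂ = f₁ · (v + v_e)/v = 8.4143 × 1470.5/1468 ≈ 8.4287 kHz.
Equivalently f₂ = f₀ · (v + v_e)/(v − v_e).
Beat against the emitted tone (with f₀ = 8400 Hz): |f₂ − f₀| = 2v_e·f₀/(v − v_e) = 2 × 2.5 × 8400/1465.5 ≈ 28.7 Hz.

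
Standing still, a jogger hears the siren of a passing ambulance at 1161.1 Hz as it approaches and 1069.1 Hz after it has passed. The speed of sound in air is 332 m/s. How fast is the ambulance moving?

13.7 m/s

f₁/f₂ = (v + v_s)/(v − v_s), so v_s = v · (f₁ − f₂)/(f₁ + f₂).
v_s = 332 × (1161.1 − 1069.1)/(1161.1 + 1069.1) = 332 × 92.0/2230.2 ≈ 13.7 m/s.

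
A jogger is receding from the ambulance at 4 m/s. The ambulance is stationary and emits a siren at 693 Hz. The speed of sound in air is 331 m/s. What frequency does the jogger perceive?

685 Hz

Only the observer moves, away from the source, so f' = f · (v − v_o)/v.
f' = 693 × (331 − 4)/331 = 693 × 327/331 ≈ 685 Hz.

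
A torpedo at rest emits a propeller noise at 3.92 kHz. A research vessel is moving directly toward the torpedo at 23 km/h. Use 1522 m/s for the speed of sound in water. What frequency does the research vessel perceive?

23 km/h = 6.389 m/s.
Only the observer moves, toward the source, so f' = f · (v + v_o)/v.
f' = 3.92 × (1522 + 6.389)/1522 = 3.92 × 1528.4/1522 ≈ 3.94 kHz.

3.94 kHz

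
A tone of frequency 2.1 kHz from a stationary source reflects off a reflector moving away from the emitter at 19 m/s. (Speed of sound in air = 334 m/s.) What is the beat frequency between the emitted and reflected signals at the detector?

226 Hz

At the reflector (a moving observer), f₁ = f₀ · (v − u)/v = 2.1 × 315/334 ≈ 1.981 kHz.
On reflection it acts as a source moving away from the stationary detector: f₂ = f₁ · v/(v + u) = 1.981 × 334/353 ≈ 1.874 kHz.
Equivalently f₂ = f₀ · (v − u)/(v + u).
Beat frequency (with f₀ = 2100 Hz): |f₂ − f₀| = 2u·f₀/(v + u) = 2 × 19 × 2100/353 ≈ 226 Hz.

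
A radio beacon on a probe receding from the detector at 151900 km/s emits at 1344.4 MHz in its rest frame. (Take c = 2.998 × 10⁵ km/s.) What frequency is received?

β = v/c = 151900/299800 = 0.5067.
Relativistic Doppler for frequency: f' = f₀ · √((1 − β)/(1 + β)).
f' = 1344.4 × √(0.4933/1.5067) = 1344.4 × 0.57221 ≈ 769.3 MHz.

769.3 MHz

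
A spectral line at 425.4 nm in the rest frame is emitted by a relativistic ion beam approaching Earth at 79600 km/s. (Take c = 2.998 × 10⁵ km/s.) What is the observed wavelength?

324.1 nm

β = v/c = 79600/299800 = 0.2655.
Relativistic Doppler for wavelength: λ' = λ₀ · √((1 − β)/(1 + β)).
λ' = 425.4 × √(0.7345/1.2655) = 425.4 × 0.76183 ≈ 324.1 nm.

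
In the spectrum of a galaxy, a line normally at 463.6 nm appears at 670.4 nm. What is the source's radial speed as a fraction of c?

0.353c

λ'/λ₀ = 1.4461 > 1 (redshift), so the source is receding.
λ'/λ₀ = √((1 + β)/(1 − β)) for a receding source ⇒ β = (r² − 1)/(r² + 1) with r = λ'/λ₀.
β = (2.0911 − 1)/(2.0911 + 1) ≈ 0.353.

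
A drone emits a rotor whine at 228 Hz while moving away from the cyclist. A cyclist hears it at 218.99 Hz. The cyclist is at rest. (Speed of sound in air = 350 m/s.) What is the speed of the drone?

f' = f · v/(v + v_s) ⇒ v_s = v · |1 − f/f'|.
v_s = 350 × |1 − 228/218.99| = 350 × 0.04114 ≈ 14.4 m/s.

14.4 m/s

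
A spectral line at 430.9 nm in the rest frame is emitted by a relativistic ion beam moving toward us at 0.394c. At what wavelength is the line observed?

Relativistic Doppler for wavelength: λ' = λ₀ · √((1 − β)/(1 + β)).
λ' = 430.9 × √(0.6060/1.3940) = 430.9 × 0.65933 ≈ 284.1 nm.

284.1 nm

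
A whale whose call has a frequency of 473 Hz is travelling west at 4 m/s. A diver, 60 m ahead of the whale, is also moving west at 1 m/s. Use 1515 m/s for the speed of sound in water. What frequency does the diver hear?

474 Hz

The diver is ahead, so the whale is moving toward it while the diver is moving away from the whale.
With source approaching and observer receding, f' = f · (v − v_o)/(v − v_s).
f' = 473 × (1515 − 1)/(1515 − 4) = 473 × 1514/1511 ≈ 474 Hz.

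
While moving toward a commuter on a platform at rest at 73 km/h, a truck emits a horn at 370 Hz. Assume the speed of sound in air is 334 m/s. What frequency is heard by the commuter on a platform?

394 Hz

73 km/h = 20.28 m/s.
Moving source, stationary observer: f' = f · v/(v − v_s) since the source is approaching.
f' = 370 × 334/(334 − 20.28) = 370 × 334/313.7 ≈ 394 Hz.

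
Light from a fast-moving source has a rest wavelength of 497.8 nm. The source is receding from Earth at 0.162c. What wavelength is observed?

586.2 nm

Relativistic Doppler for wavelength: λ' = λ₀ · √((1 + β)/(1 − β)).
λ' = 497.8 × √(1.1620/0.8380) = 497.8 × 1.17755 ≈ 586.2 nm.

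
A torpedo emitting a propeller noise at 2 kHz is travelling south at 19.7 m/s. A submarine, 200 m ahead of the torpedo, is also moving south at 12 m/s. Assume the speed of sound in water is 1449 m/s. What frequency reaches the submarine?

The submarine is ahead, so the torpedo is moving toward it while the submarine is moving away from the torpedo.
General Doppler shift: f' = f · (v − v_o)/(v − v_s).
f' = 2 × (1449 − 12)/(1449 − 19.7) = 2 × 1437/1429.3 ≈ 2.01 kHz.

2.01 kHz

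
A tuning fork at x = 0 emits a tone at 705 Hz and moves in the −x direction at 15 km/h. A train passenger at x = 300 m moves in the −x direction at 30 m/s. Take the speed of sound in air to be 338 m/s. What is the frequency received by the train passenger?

15 km/h = 4.167 m/s.
The observer lies on the +x side, so the source is heading away from the observer and the observer is heading toward the source.
Both move, so f' = f · (v + v_o)/(v + v_s).
f' = 705 × (338 + 30)/(338 + 4.167) = 705 × 368/342.17 ≈ 758 Hz.

758 Hz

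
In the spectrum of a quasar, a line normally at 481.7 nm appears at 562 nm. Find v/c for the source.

0.153

λ'/λ₀ = 1.1667 > 1 (redshift), so the source is receding.
λ'/λ₀ = √((1 + β)/(1 − β)) for a receding source ⇒ β = (r² − 1)/(r² + 1) with r = λ'/λ₀.
β = (1.3612 − 1)/(1.3612 + 1) ≈ 0.153.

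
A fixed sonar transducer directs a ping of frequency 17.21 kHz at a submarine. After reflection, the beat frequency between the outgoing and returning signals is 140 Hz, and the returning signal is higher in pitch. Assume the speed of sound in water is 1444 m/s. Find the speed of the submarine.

5.8 m/s

Double Doppler shift off a moving reflector: f₂ = f₀ · (v + u)/(v − u) (u > 0 toward emitter).
Returning signal is higher, so f₂ = f₀ + Δf = 17210 + 140 = 17350 Hz.
Rearranging, u = v · (f₂ − f₀)/(f₂ + f₀) = 1444 × 140/34560 ≈ 5.8 m/s.
So the submarine is moving at 5.8 m/s toward the emitter.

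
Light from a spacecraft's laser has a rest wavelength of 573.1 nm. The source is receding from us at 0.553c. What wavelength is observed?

Relativistic Doppler for wavelength: λ' = λ₀ · √((1 + β)/(1 − β)).
λ' = 573.1 × √(1.5530/0.4470) = 573.1 × 1.86394 ≈ 1068.2 nm.

1068.2 nm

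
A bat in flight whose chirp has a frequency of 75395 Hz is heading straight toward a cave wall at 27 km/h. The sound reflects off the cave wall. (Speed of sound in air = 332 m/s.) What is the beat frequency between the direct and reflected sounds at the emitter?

3485 Hz

27 km/h = 7.5 m/s.
The cave wall receives the sound from a moving source: f₁ = f₀ · v/(v − v_e) = 75395 × 332/324.5 ≈ 77138 Hz.
On the return leg the bat in flight is a moving observer: f₂ = f₁ · (v + v_e)/v = 77138 × 339.5/332 ≈ 78880 Hz.
Beat against the emitted tone: |f₂ − f₀| = 2v_e·f₀/(v − v_e) = 2 × 7.5 × 75395/324.5 ≈ 3485 Hz.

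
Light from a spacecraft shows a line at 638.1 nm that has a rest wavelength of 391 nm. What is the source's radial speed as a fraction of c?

0.454

λ'/λ₀ = 1.6320 > 1 (redshift), so the source is receding.
λ'/λ₀ = √((1 + β)/(1 − β)) for a receding source ⇒ β = (r² − 1)/(r² + 1) with r = λ'/λ₀.
β = (2.6633 − 1)/(2.6633 + 1) ≈ 0.454.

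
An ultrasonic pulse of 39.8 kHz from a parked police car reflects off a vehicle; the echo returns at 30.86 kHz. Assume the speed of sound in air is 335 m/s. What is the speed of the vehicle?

42 m/s

Double Doppler shift off a moving reflector: f₂ = f₀ · (v + u)/(v − u) (u > 0 toward emitter).
Rearranging, u = v · (f₂ − f₀)/(f₂ + f₀) = 335 × -8.94/70.66 ≈ -42 m/s.
So the vehicle is moving at 42 m/s away from the emitter.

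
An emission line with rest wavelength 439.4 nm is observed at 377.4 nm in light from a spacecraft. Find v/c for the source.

λ'/λ₀ = 0.8589 < 1 (blueshift), so the source is approaching.
λ'/λ₀ = √((1 − β)/(1 + β)) for an approaching source ⇒ β = (1 − r²)/(1 + r²) with r = λ'/λ₀.
β = (1 − 0.7377)/(1 + 0.7377) ≈ 0.151.

0.151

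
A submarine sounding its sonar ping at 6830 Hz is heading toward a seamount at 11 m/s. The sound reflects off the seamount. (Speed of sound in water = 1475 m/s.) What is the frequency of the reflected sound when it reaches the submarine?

The seamount receives the sound from a moving source: f₁ = f₀ · v/(v − v_e) = 6830 × 1475/1464 ≈ 6881 Hz.
On the return leg the submarine is a moving observer: f₂ = f₁ · (v + v_e)/v = 6881 × 1486/1475 ≈ 6933 Hz.
Equivalently f₂ = f₀ · (v + v_e)/(v − v_e).

6933 Hz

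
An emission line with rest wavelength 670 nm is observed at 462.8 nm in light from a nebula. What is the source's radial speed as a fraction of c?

0.354c

λ'/λ₀ = 0.6907 < 1 (blueshift), so the source is approaching.
λ'/λ₀ = √((1 − β)/(1 + β)) for an approaching source ⇒ β = (1 − r²)/(1 + r²) with r = λ'/λ₀.
β = (1 − 0.4771)/(1 + 0.4771) ≈ 0.354.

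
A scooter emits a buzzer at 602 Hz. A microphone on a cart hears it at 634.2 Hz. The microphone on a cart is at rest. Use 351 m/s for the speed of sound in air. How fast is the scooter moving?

17.8 m/s

f' > f, so the scooter is approaching.
f' = f · v/(v − v_s) ⇒ v_s = v · |1 − f/f'|.
v_s = 351 × |1 − 602/634.2| = 351 × 0.05077 ≈ 17.8 m/s.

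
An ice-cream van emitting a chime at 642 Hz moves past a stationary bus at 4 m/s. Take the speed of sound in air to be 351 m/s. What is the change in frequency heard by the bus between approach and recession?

14.6 Hz

Approaching: f₁ = f · v/(v − v_s) = 642 × 351/347 ≈ 649.4 Hz.
Receding: f₂ = f · v/(v + v_s) = 642 × 351/355 ≈ 634.8 Hz.
Drop: f₁ − f₂ = 2f·v·v_s/(v² − v_s²) = 2 × 642 × 351 × 4/(351² − 4²) ≈ 14.6 Hz.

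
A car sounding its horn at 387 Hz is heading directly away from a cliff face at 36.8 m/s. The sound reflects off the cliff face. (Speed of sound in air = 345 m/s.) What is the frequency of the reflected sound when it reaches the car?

The cliff face receives the sound from a moving source: f₁ = f₀ · v/(v + v_e) = 387 × 345/381.8 ≈ 350 Hz.
On the return leg the car is a moving observer: f₂ = f₁ · (v − v_e)/v = 350 × 308.2/345 ≈ 312 Hz.
Equivalently f₂ = f₀ · (v − v_e)/(v + v_e).

312 Hz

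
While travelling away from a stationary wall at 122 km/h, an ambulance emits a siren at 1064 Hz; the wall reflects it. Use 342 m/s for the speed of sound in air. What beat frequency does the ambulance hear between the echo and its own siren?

122 km/h = 33.89 m/s.
The wall receives the sound from a moving source: f₁ = f₀ · v/(v + v_e) = 1064 × 342/375.89 ≈ 968.1 Hz.
On the return leg the ambulance is a moving observer: f₂ = f₁ · (v − v_e)/v = 968.1 × 308.11/342 ≈ 872.1 Hz.
Equivalently f₂ = f₀ · (v − v_e)/(v + v_e).
Beat against the emitted tone: |f₂ − f₀| = 2v_e·f₀/(v + v_e) = 2 × 33.89 × 1064/375.89 ≈ 192 Hz.

192 Hz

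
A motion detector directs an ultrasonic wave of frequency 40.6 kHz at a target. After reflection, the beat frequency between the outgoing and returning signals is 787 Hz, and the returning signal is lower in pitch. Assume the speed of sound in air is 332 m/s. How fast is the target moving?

Double Doppler shift off a moving reflector: f₂ = f₀ · (v + u)/(v − u) (u > 0 toward emitter).
Returning signal is lower, so f₂ = f₀ − Δf = 40600 − 787 = 39813 Hz.
Rearranging, u = v · (f₂ − f₀)/(f₂ + f₀) = 332 × -787/80413 ≈ -3.2 m/s.
So the target is moving at 3.2 m/s away from the emitter.

3.2 m/s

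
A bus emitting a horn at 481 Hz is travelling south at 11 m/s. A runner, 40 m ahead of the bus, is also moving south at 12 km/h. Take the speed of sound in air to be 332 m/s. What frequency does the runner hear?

12 km/h = 3.333 m/s.
The runner is ahead, so the bus is moving toward it while the runner is moving away from the bus.
With source approaching and observer receding, f' = f · (v − v_o)/(v − v_s).
f' = 481 × (332 − 3.333)/(332 − 11) = 481 × 328.67/321 ≈ 492 Hz.

492 Hz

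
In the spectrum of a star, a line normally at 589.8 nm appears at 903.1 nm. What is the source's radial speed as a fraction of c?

0.402

λ'/λ₀ = 1.5312 > 1 (redshift), so the source is receding.
λ'/λ₀ = √((1 + β)/(1 − β)) for a receding source ⇒ β = (r² − 1)/(r² + 1) with r = λ'/λ₀.
β = (2.3446 − 1)/(2.3446 + 1) ≈ 0.402.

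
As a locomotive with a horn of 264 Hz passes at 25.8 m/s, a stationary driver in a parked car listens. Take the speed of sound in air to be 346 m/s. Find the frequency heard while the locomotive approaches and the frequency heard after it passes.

285 Hz approaching; 246 Hz receding

Approaching: f₁ = f · v/(v − v_s) = 264 × 346/320.2 ≈ 285 Hz.
Receding: f₂ = f · v/(v + v_s) = 264 × 346/371.8 ≈ 246 Hz.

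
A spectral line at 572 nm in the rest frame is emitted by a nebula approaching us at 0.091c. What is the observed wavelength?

522.1 nm

Relativistic Doppler for wavelength: λ' = λ₀ · √((1 − β)/(1 + β)).
λ' = 572 × √(0.9090/1.0910) = 572 × 0.91279 ≈ 522.1 nm.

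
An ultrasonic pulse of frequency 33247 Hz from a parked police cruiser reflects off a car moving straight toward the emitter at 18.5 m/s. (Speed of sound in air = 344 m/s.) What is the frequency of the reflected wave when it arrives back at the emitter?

At the car (a moving observer), f₁ = f₀ · (v + u)/v = 33247 × 362.5/344 ≈ 35035 Hz.
On reflection it acts as a source moving toward the stationary detector: f₂ = f₁ · v/(v − u) = 35035 × 344/325.5 ≈ 37026 Hz.

37026 Hz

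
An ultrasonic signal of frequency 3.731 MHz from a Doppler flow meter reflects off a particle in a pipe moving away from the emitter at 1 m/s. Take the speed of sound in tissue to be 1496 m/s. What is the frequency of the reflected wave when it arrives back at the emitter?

3.726 MHz

The particle in a pipe first receives the wave as a moving observer: f₁ = f₀ · (v − u)/v = 3.731 × (1496 − 1)/1496 ≈ 3.729 MHz.
The reflection then acts as a moving source: f₂ = f₁ · v/(v + u) ≈ 3.726 MHz.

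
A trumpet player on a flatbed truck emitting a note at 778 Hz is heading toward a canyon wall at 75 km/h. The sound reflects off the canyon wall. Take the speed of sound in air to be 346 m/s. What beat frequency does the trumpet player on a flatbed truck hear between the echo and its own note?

100 Hz

75 km/h = 20.83 m/s.
The canyon wall receives the sound from a moving source: f₁ = f₀ · v/(v − v_e) = 778 × 346/325.17 ≈ 827.8 Hz.
On the return leg the trumpet player on a flatbed truck is a moving observer: f₂ = f₁ · (v + v_e)/v = 827.8 × 366.83/346 ≈ 877.7 Hz.
Beat against the emitted tone: |f₂ − f₀| = 2v_e·f₀/(v − v_e) = 2 × 20.83 × 778/325.17 ≈ 100 Hz.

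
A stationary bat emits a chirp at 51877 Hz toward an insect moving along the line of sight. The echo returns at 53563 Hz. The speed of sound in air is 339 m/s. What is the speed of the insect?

Double Doppler shift off a moving reflector: f₂ = f₀ · (v + u)/(v − u) (u > 0 toward emitter).
Rearranging, u = v · (f₂ − f₀)/(f₂ + f₀) = 339 × 1686/105440 ≈ 5.4 m/s.
So the insect is moving at 5.4 m/s toward the emitter.

5.4 m/s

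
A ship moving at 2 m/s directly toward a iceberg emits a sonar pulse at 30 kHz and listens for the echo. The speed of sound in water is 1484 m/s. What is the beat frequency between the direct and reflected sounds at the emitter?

81 Hz

The iceberg receives the sound from a moving source: f₁ = f₀ · v/(v − v_e) = 30 × 1484/1482 ≈ 30.0405 kHz.
On the return leg the ship is a moving observer: f₂ = f₁ · (v + v_e)/v = 30.0405 × 1486/1484 ≈ 30.0810 kHz.
Beat against the emitted tone (with f₀ = 30000 Hz): |f₂ − f₀| = 2v_e·f₀/(v − v_e) = 2 × 2 × 30000/1482 ≈ 81 Hz.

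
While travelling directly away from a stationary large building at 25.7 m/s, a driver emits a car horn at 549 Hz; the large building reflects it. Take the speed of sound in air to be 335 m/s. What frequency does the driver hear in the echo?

471 Hz

The large building receives the sound from a moving source: f₁ = f₀ · v/(v + v_e) = 549 × 335/360.7 ≈ 510 Hz.
On the return leg the driver is a moving observer: f₂ = f₁ · (v − v_e)/v = 510 × 309.3/335 ≈ 471 Hz.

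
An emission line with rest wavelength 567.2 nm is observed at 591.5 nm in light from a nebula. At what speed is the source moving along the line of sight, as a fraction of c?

0.042c

λ'/λ₀ = 1.0428 > 1 (redshift), so the source is receding.
λ'/λ₀ = √((1 + β)/(1 − β)) for a receding source ⇒ β = (r² − 1)/(r² + 1) with r = λ'/λ₀.
β = (1.0875 − 1)/(1.0875 + 1) ≈ 0.042.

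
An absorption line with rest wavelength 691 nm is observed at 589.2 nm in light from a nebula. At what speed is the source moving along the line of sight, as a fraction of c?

λ'/λ₀ = 0.8527 < 1 (blueshift), so the source is approaching.
λ'/λ₀ = √((1 − β)/(1 + β)) for an approaching source ⇒ β = (1 − r²)/(1 + r²) with r = λ'/λ₀.
β = (1 − 0.7271)/(1 + 0.7271) ≈ 0.158.

0.158c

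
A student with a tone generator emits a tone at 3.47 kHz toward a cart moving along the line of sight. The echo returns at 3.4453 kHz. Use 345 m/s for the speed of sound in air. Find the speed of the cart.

Double Doppler shift off a moving reflector: f₂ = f₀ · (v + u)/(v − u) (u > 0 toward emitter).
Rearranging, u = v · (f₂ − f₀)/(f₂ + f₀) = 345 × -0.0247/6.9153 ≈ -1.23 m/s.
So the cart is moving at 1.23 m/s away from the emitter.

1.23 m/s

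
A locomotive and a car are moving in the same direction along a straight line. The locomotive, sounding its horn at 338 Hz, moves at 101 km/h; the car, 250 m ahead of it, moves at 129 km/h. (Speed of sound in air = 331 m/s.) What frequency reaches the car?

101 km/h = 28.06 m/s; 129 km/h = 35.83 m/s.
The car is ahead, so the locomotive is moving toward it while the car is moving away from the locomotive.
With source approaching and observer receding, f' = f · (v − v_o)/(v − v_s).
f' = 338 × (331 − 35.83)/(331 − 28.06) = 338 × 295.17/302.94 ≈ 329 Hz.

329 Hz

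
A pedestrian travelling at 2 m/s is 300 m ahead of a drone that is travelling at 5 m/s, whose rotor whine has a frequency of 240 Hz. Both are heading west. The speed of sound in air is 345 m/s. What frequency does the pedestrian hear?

242 Hz

The pedestrian is ahead, so the drone is moving toward it while the pedestrian is moving away from the drone.
With source approaching and observer receding, f' = f · (v − v_o)/(v − v_s).
f' = 240 × (345 − 2)/(345 − 5) = 240 × 343/340 ≈ 242 Hz.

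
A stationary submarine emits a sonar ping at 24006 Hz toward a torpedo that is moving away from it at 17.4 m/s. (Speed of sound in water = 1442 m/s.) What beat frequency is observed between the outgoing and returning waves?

The torpedo first receives the wave as a moving observer: f₁ = f₀ · (v − u)/v = 24006 × (1442 − 17.4)/1442 ≈ 23716 Hz.
The reflection then acts as a moving source: f₂ = f₁ · v/(v + u) ≈ 23434 Hz.
Beat frequency: |f₂ − f₀| = 2u·f₀/(v + u) = 2 × 17.4 × 24006/1459.4 ≈ 572 Hz.

572 Hz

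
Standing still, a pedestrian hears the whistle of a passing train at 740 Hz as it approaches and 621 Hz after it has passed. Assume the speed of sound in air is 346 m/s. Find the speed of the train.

30 m/s

f₁/f₂ = (v + v_s)/(v − v_s), so v_s = v · (f₁ − f₂)/(f₁ + f₂).
v_s = 346 × (740 − 621)/(740 + 621) = 346 × 119/1361 ≈ 30 m/s.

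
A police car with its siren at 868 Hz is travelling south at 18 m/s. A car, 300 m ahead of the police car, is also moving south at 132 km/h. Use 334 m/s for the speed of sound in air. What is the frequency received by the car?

817 Hz

132 km/h = 36.67 m/s.
The car is ahead, so the police car is moving toward it while the car is moving away from the police car.
General Doppler shift: f' = f · (v − v_o)/(v − v_s).
f' = 868 × (334 − 36.67)/(334 − 18) = 868 × 297.33/316 ≈ 817 Hz.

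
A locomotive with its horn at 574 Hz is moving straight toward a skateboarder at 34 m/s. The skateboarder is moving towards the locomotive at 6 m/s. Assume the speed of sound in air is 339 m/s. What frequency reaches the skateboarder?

649 Hz

With source approaching and observer approaching, f' = f · (v + v_o)/(v − v_s).
f' = 574 × (339 + 6)/(339 − 34) = 574 × 345/305 ≈ 649 Hz.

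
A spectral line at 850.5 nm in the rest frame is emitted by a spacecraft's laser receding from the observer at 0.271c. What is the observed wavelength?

1123.0 nm

Relativistic Doppler for wavelength: λ' = λ₀ · √((1 + β)/(1 − β)).
λ' = 850.5 × √(1.2710/0.7290) = 850.5 × 1.32041 ≈ 1123.0 nm.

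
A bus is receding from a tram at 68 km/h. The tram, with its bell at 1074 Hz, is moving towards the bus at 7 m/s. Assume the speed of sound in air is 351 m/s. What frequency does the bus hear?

1037 Hz

68 km/h = 18.89 m/s.
Both move, so f' = f · (v − v_o)/(v − v_s).
f' = 1074 × (351 − 18.89)/(351 − 7) = 1074 × 332.11/344 ≈ 1037 Hz.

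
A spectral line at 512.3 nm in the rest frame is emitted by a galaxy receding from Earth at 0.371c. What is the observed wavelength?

Relativistic Doppler for wavelength: λ' = λ₀ · √((1 + β)/(1 − β)).
λ' = 512.3 × √(1.3710/0.6290) = 512.3 × 1.47636 ≈ 756.3 nm.

756.3 nm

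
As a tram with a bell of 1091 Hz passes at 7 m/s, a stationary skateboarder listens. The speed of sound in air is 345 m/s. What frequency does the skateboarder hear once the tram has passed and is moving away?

Receding: f₂ = f · v/(v + v_s) = 1091 × 345/352 ≈ 1069 Hz.

1069 Hz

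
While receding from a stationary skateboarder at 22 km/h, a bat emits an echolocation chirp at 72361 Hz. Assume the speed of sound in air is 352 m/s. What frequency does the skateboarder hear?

71126 Hz

22 km/h = 6.111 m/s.
With the source moving away from a stationary observer, f' = f · v/(v + v_s).
f' = 72361 × 352/(352 + 6.111) = 72361 × 352/358.1 ≈ 71126 Hz.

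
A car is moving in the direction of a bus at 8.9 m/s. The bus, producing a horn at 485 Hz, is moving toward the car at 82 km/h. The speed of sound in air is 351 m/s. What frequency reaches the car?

82 km/h = 22.78 m/s.
With source approaching and observer approaching, f' = f · (v + v_o)/(v − v_s).
f' = 485 × (351 + 8.9)/(351 − 22.78) = 485 × 359.9/328.22 ≈ 532 Hz.

532 Hz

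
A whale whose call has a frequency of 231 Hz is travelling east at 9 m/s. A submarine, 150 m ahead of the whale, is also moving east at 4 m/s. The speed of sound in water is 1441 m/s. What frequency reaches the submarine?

232 Hz

The submarine is ahead, so the whale is moving toward it while the submarine is moving away from the whale.
Both move, so f' = f · (v − v_o)/(v − v_s).
f' = 231 × (1441 − 4)/(1441 − 9) = 231 × 1437/1432 ≈ 232 Hz.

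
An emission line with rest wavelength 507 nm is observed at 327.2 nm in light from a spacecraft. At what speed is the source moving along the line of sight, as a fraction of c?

λ'/λ₀ = 0.6454 < 1 (blueshift), so the source is approaching.
λ'/λ₀ = √((1 − β)/(1 + β)) for an approaching source ⇒ β = (1 − r²)/(1 + r²) with r = λ'/λ₀.
β = (1 − 0.4165)/(1 + 0.4165) ≈ 0.412.

0.412c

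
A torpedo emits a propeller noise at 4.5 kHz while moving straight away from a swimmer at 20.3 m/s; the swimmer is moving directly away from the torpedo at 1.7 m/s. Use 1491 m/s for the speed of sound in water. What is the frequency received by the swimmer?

4.43 kHz

With source receding and observer receding, f' = f · (v − v_o)/(v + v_s).
f' = 4.5 × (1491 − 1.7)/(1491 + 20.3) = 4.5 × 1489.3/1511.3 ≈ 4.43 kHz.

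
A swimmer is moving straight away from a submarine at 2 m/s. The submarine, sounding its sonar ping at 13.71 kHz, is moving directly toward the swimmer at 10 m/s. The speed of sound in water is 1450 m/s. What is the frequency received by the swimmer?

Both move, so f' = f · (v − v_o)/(v − v_s).
f' = 13.71 × (1450 − 2)/(1450 − 10) = 13.71 × 1448/1440 ≈ 13.79 kHz.

13.79 kHz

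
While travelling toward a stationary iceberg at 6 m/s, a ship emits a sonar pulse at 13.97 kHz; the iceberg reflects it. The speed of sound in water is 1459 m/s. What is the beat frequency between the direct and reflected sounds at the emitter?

The iceberg receives the sound from a moving source: f₁ = f₀ · v/(v − v_e) = 13.97 × 1459/1453 ≈ 14.0277 kHz.
On the return leg the ship is a moving observer: f₂ = f₁ · (v + v_e)/v = 14.0277 × 1465/1459 ≈ 14.0854 kHz.
Equivalently f₂ = f₀ · (v + v_e)/(v − v_e).
Beat against the emitted tone (with f₀ = 13970 Hz): |f₂ − f₀| = 2v_e·f₀/(v − v_e) = 2 × 6 × 13970/1453 ≈ 115 Hz.

115 Hz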